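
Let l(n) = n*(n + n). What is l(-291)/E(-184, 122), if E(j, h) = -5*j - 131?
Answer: 56454/263 ≈ 214.65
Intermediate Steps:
l(n) = 2*n² (l(n) = n*(2*n) = 2*n²)
E(j, h) = -131 - 5*j
l(-291)/E(-184, 122) = (2*(-291)²)/(-131 - 5*(-184)) = (2*84681)/(-131 + 920) = 169362/789 = 169362*(1/789) = 56454/263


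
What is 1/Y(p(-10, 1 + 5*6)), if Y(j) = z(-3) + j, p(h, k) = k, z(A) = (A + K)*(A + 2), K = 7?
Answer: 1/27 ≈ 0.037037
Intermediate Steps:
z(A) = (2 + A)*(7 + A) (z(A) = (A + 7)*(A + 2) = (7 + A)*(2 + A) = (2 + A)*(7 + A))
Y(j) = -4 + j (Y(j) = (14 + (-3)**2 + 9*(-3)) + j = (14 + 9 - 27) + j = -4 + j)
1/Y(p(-10, 1 + 5*6)) = 1/(-4 + (1 + 5*6)) = 1/(-4 + (1 + 30)) = 1/(-4 + 31) = 1/27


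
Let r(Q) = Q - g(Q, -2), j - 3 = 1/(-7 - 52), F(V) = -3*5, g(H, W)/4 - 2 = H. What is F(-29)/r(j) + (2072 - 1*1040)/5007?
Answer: 364213/333800 ≈ 1.0911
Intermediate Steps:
g(H, W) = 8 + 4*H
F(V) = -15
j = 176/59 (j = 3 + 1/(-7 - 52) = 3 + 1/(-59) = 3 - 1/59 = 176/59 ≈ 2.9831)
r(Q) = -8 - 3*Q (r(Q) = Q - (8 + 4*Q) = Q + (-8 - 4*Q) = -8 - 3*Q)
F(-29)/r(j) + (2072 - 1*1040)/5007 = -15/(-8 - 3*176/59) + (2072 - 1*1040)/5007 = -15/(-8 - 528/59) + (2072 - 1040)*(1/5007) = -15/(-1000/59) + 1032*(1/5007) = -15*(-59/1000) + 344/1669 = 177/200 + 344/1669 = 364213/333800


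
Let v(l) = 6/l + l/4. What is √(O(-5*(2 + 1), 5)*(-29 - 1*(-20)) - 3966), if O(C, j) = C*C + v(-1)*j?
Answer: I*√22839/2 ≈ 75.563*I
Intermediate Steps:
v(l) = 6/l + l/4 (v(l) = 6/l + l*(¼) = 6/l + l/4)
O(C, j) = C² - 25*j/4 (O(C, j) = C*C + (6/(-1) + (¼)*(-1))*j = C² + (6*(-1) - ¼)*j = C² + (-6 - ¼)*j = C² - 25*j/4)
√(O(-5*(2 + 1), 5)*(-29 - 1*(-20)) - 3966) = √(((-5*(2 + 1))² - 25/4*5)*(-29 - 1*(-20)) - 3966) = √(((-5*3)² - 125/4)*(-29 + 20) - 3966) = √(((-15)² - 125/4)*(-9) - 3966) = √((225 - 125/4)*(-9) - 3966) = √((775/4)*(-9) - 3966) = √(-6975/4 - 3966) = √(-22839/4) = I*√22839/2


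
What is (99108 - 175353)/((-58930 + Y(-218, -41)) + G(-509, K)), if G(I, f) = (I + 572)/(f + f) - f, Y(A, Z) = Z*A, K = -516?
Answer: 1748552/1134651 ≈ 1.5410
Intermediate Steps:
Y(A, Z) = A*Z
G(I, f) = -f + (572 + I)/(2*f) (G(I, f) = (572 + I)/((2*f)) - f = (572 + I)*(1/(2*f)) - f = (572 + I)/(2*f) - f = -f + (572 + I)/(2*f))
(99108 - 175353)/((-58930 + Y(-218, -41)) + G(-509, K)) = (99108 - 175353)/((-58930 - 218*(-41)) + (286 + (1/2)*(-509) - 1*(-516)**2)/(-516)) = -76245/((-58930 + 8938) - (286 - 509/2 - 1*266256)/516) = -76245/(-49992 - (286 - 509/2 - 266256)/516) = -76245/(-49992 - 1/516*(-532449/2)) = -76245/(-49992 + 177483/344) = -76245/(-17019765/344) = -76245*(-344/17019765) = 1748552/1134651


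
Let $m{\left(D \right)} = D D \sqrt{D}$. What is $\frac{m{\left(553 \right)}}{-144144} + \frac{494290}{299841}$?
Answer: $\frac{494290}{299841} - \frac{43687 \sqrt{553}}{20592} \approx -48.242$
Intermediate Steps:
$m{\left(D \right)} = D^{\frac{5}{2}}$ ($m{\left(D \right)} = D^{2} \sqrt{D} = D^{\frac{5}{2}}$)
$\frac{m{\left(553 \right)}}{-144144} + \frac{494290}{299841} = \frac{553^{\frac{5}{2}}}{-144144} + \frac{494290}{299841} = 305809 \sqrt{553} \left(- \frac{1}{144144}\right) + 494290 \cdot \frac{1}{299841} = - \frac{43687 \sqrt{553}}{20592} + \frac{494290}{299841} = \frac{494290}{299841} - \frac{43687 \sqrt{553}}{20592}$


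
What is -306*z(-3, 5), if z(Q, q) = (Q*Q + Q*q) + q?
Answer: 306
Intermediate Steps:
z(Q, q) = q + Q² + Q*q (z(Q, q) = (Q² + Q*q) + q = q + Q² + Q*q)
-306*z(-3, 5) = -306*(5 + (-3)² - 3*5) = -306*(5 + 9 - 15) = -306*(-1) = 306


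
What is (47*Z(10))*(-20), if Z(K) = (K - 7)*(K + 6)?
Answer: -45120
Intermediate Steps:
Z(K) = (-7 + K)*(6 + K)
(47*Z(10))*(-20) = (47*(-42 + 10² - 1*10))*(-20) = (47*(-42 + 100 - 10))*(-20) = (47*48)*(-20) = 2256*(-20) = -45120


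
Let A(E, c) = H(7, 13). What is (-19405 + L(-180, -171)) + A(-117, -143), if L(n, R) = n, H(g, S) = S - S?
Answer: -19585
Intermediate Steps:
H(g, S) = 0
A(E, c) = 0
(-19405 + L(-180, -171)) + A(-117, -143) = (-19405 - 180) + 0 = -19585 + 0 = -19585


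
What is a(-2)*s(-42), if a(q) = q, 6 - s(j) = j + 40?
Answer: -16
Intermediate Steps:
s(j) = -34 - j (s(j) = 6 - (j + 40) = 6 - (40 + j) = 6 + (-40 - j) = -34 - j)
a(-2)*s(-42) = -2*(-34 - 1*(-42)) = -2*(-34 + 42) = -2*8 = -16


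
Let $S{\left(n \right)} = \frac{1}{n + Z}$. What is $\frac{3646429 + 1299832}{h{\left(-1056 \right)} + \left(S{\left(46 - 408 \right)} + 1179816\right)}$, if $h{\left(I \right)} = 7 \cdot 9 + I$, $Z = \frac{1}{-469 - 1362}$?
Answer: $\frac{3278495554803}{781350995498} \approx 4.1959$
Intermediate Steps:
$Z = - \frac{1}{1831}$ ($Z = \frac{1}{-1831} = - \frac{1}{1831} \approx -0.00054615$)
$S{\left(n \right)} = \frac{1}{- \frac{1}{1831} + n}$ ($S{\left(n \right)} = \frac{1}{n - \frac{1}{1831}} = \frac{1}{- \frac{1}{1831} + n}$)
$h{\left(I \right)} = 63 + I$
$\frac{3646429 + 1299832}{h{\left(-1056 \right)} + \left(S{\left(46 - 408 \right)} + 1179816\right)} = \frac{3646429 + 1299832}{\left(63 - 1056\right) + \left(\frac{1831}{-1 + 1831 \left(46 - 408\right)} + 1179816\right)} = \frac{4946261}{-993 + \left(\frac{1831}{-1 + 1831 \left(46 - 408\right)} + 1179816\right)} = \frac{4946261}{-993 + \left(\frac{1831}{-1 + 1831 \left(-362\right)} + 1179816\right)} = \frac{4946261}{-993 + \left(\frac{1831}{-1 - 662822} + 1179816\right)} = \frac{4946261}{-993 + \left(\frac{1831}{-662823} + 1179816\right)} = \frac{4946261}{-993 + \left(1831 \left(- \frac{1}{662823}\right) + 1179816\right)} = \frac{4946261}{-993 + \left(- \frac{1831}{662823} + 1179816\right)} = \frac{4946261}{-993 + \frac{782009178737}{662823}} = \frac{4946261}{\frac{781350995498}{662823}} = 4946261 \cdot \frac{662823}{781350995498} = \frac{3278495554803}{781350995498}$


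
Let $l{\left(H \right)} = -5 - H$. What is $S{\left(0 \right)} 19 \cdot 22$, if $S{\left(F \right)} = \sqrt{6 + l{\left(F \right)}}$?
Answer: $418$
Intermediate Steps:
$S{\left(F \right)} = \sqrt{1 - F}$ ($S{\left(F \right)} = \sqrt{6 - \left(5 + F\right)} = \sqrt{1 - F}$)
$S{\left(0 \right)} 19 \cdot 22 = \sqrt{1 - 0} \cdot 19 \cdot 22 = \sqrt{1 + 0} \cdot 19 \cdot 22 = \sqrt{1} \cdot 19 \cdot 22 = 1 \cdot 19 \cdot 22 = 19 \cdot 22 = 418$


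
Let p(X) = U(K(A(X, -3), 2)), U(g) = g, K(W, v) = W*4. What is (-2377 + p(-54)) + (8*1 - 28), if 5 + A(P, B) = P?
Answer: -2633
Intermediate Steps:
A(P, B) = -5 + P
K(W, v) = 4*W
p(X) = -20 + 4*X (p(X) = 4*(-5 + X) = -20 + 4*X)
(-2377 + p(-54)) + (8*1 - 28) = (-2377 + (-20 + 4*(-54))) + (8*1 - 28) = (-2377 + (-20 - 216)) + (8 - 28) = (-2377 - 236) - 20 = -2613 - 20 = -2633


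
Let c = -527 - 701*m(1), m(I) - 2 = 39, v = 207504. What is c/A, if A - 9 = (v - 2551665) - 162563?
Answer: 29268/2506715 ≈ 0.011676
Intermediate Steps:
m(I) = 41 (m(I) = 2 + 39 = 41)
A = -2506715 (A = 9 + ((207504 - 2551665) - 162563) = 9 + (-2344161 - 162563) = 9 - 2506724 = -2506715)
c = -29268 (c = -527 - 701*41 = -527 - 28741 = -29268)
c/A = -29268/(-2506715) = -29268*(-1/2506715) = 29268/2506715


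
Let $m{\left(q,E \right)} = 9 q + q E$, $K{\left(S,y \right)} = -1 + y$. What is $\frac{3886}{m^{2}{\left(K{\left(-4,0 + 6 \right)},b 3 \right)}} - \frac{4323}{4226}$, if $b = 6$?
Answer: $- \frac{62364439}{77018850} \approx -0.80973$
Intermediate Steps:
$m{\left(q,E \right)} = 9 q + E q$
$\frac{3886}{m^{2}{\left(K{\left(-4,0 + 6 \right)},b 3 \right)}} - \frac{4323}{4226} = \frac{3886}{\left(\left(-1 + \left(0 + 6\right)\right) \left(9 + 6 \cdot 3\right)\right)^{2}} - \frac{4323}{4226} = \frac{3886}{\left(\left(-1 + 6\right) \left(9 + 18\right)\right)^{2}} - \frac{4323}{4226} = \frac{3886}{\left(5 \cdot 27\right)^{2}} - \frac{4323}{4226} = \frac{3886}{135^{2}} - \frac{4323}{4226} = \frac{3886}{18225} - \frac{4323}{4226} = - \frac{62364439}{77018850}$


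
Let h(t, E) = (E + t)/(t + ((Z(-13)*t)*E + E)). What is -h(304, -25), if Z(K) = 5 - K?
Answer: 31/15169 ≈ 0.0020436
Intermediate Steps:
h(t, E) = (E + t)/(E + t + 18*E*t) (h(t, E) = (E + t)/(t + (((5 - 1*(-13))*t)*E + E)) = (E + t)/(t + (((5 + 13)*t)*E + E)) = (E + t)/(t + ((18*t)*E + E)) = (E + t)/(t + (18*E*t + E)) = (E + t)/(t + (E + 18*E*t)) = (E + t)/(E + t + 18*E*t))
-h(304, -25) = -(-25 + 304)/(-25 + 304 + 18*(-25)*304) = -279/(-25 + 304 - 136800) = -279/(-136521) = -(-1)*279/136521 = -1*(-31/15169) = 31/15169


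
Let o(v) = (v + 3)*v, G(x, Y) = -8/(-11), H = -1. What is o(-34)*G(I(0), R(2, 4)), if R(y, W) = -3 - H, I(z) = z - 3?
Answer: 8432/11 ≈ 766.54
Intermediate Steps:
I(z) = -3 + z
R(y, W) = -2 (R(y, W) = -3 - 1*(-1) = -3 + 1 = -2)
G(x, Y) = 8/11 (G(x, Y) = -8*(-1/11) = 8/11)
o(v) = v*(3 + v) (o(v) = (3 + v)*v = v*(3 + v))
o(-34)*G(I(0), R(2, 4)) = -34*(3 - 34)*(8/11) = -34*(-31)*(8/11) = 1054*(8/11) = 8432/11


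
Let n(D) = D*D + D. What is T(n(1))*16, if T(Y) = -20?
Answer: -320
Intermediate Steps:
n(D) = D + D² (n(D) = D² + D = D + D²)
T(n(1))*16 = -20*16 = -320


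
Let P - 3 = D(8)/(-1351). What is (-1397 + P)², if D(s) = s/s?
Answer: 3546800057025/1825201 ≈ 1.9432e+6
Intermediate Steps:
D(s) = 1
P = 4052/1351 (P = 3 + 1/(-1351) = 3 + 1*(-1/1351) = 3 - 1/1351 = 4052/1351 ≈ 2.9993)
(-1397 + P)² = (-1397 + 4052/1351)² = (-1883295/1351)² = 3546800057025/1825201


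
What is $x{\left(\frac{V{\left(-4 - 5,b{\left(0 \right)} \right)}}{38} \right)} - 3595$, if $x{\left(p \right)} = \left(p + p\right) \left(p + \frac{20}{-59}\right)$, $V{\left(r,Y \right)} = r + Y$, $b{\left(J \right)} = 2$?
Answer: $- \frac{153131599}{42598} \approx -3594.8$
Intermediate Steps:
$V{\left(r,Y \right)} = Y + r$
$x{\left(p \right)} = 2 p \left(- \frac{20}{59} + p\right)$ ($x{\left(p \right)} = 2 p \left(p + 20 \left(- \frac{1}{59}\right)\right) = 2 p \left(p - \frac{20}{59}\right) = 2 p \left(- \frac{20}{59} + p\right)$)
$x{\left(\frac{V{\left(-4 - 5,b{\left(0 \right)} \right)}}{38} \right)} - 3595 = \frac{2 \frac{2 - 9}{38} \left(-20 + 59 \frac{2 - 9}{38}\right)}{59} - 3595 = \frac{2 \left(2 - 9\right) \frac{1}{38} \left(-20 + 59 \left(2 - 9\right) \frac{1}{38}\right)}{59} - 3595 = \frac{2 \left(\left(-7\right) \frac{1}{38}\right) \left(-20 + 59 \left(\left(-7\right) \frac{1}{38}\right)\right)}{59} - 3595 = \frac{2}{59} \left(- \frac{7}{38}\right) \left(-20 + 59 \left(- \frac{7}{38}\right)\right) - 3595 = \frac{2}{59} \left(- \frac{7}{38}\right) \left(-20 - \frac{413}{38}\right) - 3595 = \frac{2}{59} \left(- \frac{7}{38}\right) \left(- \frac{1173}{38}\right) - 3595 = \frac{8211}{42598} - 3595 = - \frac{153131599}{42598}$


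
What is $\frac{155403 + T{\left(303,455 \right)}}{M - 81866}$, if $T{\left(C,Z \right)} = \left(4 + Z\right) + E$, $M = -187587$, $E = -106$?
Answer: $- \frac{155756}{269453} \approx -0.57804$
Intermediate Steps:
$T{\left(C,Z \right)} = -102 + Z$ ($T{\left(C,Z \right)} = \left(4 + Z\right) - 106 = -102 + Z$)
$\frac{155403 + T{\left(303,455 \right)}}{M - 81866} = \frac{155403 + \left(-102 + 455\right)}{-187587 - 81866} = \frac{155403 + 353}{-269453} = 155756 \left(- \frac{1}{269453}\right) = - \frac{155756}{269453}$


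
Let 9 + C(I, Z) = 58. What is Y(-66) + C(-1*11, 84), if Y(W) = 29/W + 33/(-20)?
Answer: 30961/660 ≈ 46.911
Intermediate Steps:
C(I, Z) = 49 (C(I, Z) = -9 + 58 = 49)
Y(W) = -33/20 + 29/W (Y(W) = 29/W + 33*(-1/20) = 29/W - 33/20 = -33/20 + 29/W)
Y(-66) + C(-1*11, 84) = (-33/20 + 29/(-66)) + 49 = (-33/20 + 29*(-1/66)) + 49 = (-33/20 - 29/66) + 49 = -1379/660 + 49 = 30961/660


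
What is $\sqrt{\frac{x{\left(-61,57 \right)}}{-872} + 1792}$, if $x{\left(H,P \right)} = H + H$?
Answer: $\frac{\sqrt{85169657}}{218} \approx 42.334$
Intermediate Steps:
$x{\left(H,P \right)} = 2 H$
$\sqrt{\frac{x{\left(-61,57 \right)}}{-872} + 1792} = \sqrt{\frac{2 \left(-61\right)}{-872} + 1792} = \sqrt{\left(-122\right) \left(- \frac{1}{872}\right) + 1792} = \sqrt{\frac{61}{436} + 1792} = \sqrt{\frac{781373}{436}} = \frac{\sqrt{85169657}}{218}$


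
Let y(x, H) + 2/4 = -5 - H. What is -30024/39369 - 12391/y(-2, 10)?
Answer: 324903938/406813 ≈ 798.66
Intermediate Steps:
y(x, H) = -11/2 - H (y(x, H) = -½ + (-5 - H) = -11/2 - H)
-30024/39369 - 12391/y(-2, 10) = -30024/39369 - 12391/(-11/2 - 1*10) = -30024*1/39369 - 12391/(-11/2 - 10) = -10008/13123 - 12391/(-31/2) = -10008/13123 - 12391*(-2/31) = -10008/13123 + 24782/31 = 324903938/406813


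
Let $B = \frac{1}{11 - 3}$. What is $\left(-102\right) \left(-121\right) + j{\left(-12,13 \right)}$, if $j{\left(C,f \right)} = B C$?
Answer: $\frac{24681}{2} \approx 12341.0$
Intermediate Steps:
$B = \frac{1}{8} \approx 0.125$
$j{\left(C,f \right)} = \frac{C}{8}$
$\left(-102\right) \left(-121\right) + j{\left(-12,13 \right)} = \left(-102\right) \left(-121\right) + \frac{1}{8} \left(-12\right) = 12342 - \frac{3}{2} = \frac{24681}{2}$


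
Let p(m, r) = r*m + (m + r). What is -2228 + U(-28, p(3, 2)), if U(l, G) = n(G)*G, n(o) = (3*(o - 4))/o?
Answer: -2207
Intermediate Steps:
p(m, r) = m + r + m*r (p(m, r) = m*r + (m + r) = m + r + m*r)
n(o) = (-12 + 3*o)/o (n(o) = (3*(-4 + o))/o = (-12 + 3*o)/o)
U(l, G) = G*(3 - 12/G) (U(l, G) = (3 - 12/G)*G = G*(3 - 12/G))
-2228 + U(-28, p(3, 2)) = -2228 + (-12 + 3*(3 + 2 + 3*2)) = -2228 + (-12 + 3*(3 + 2 + 6)) = -2228 + (-12 + 3*11) = -2228 + (-12 + 33) = -2228 + 21 = -2207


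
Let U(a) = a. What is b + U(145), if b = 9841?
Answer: 9986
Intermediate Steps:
b + U(145) = 9841 + 145 = 9986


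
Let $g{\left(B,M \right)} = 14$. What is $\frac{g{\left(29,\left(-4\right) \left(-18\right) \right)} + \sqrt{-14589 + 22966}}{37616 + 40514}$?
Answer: $\frac{7}{39065} + \frac{\sqrt{8377}}{78130} \approx 0.0013506$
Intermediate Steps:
$\frac{g{\left(29,\left(-4\right) \left(-18\right) \right)} + \sqrt{-14589 + 22966}}{37616 + 40514} = \frac{14 + \sqrt{-14589 + 22966}}{37616 + 40514} = \frac{14 + \sqrt{8377}}{78130} = \left(14 + \sqrt{8377}\right) \frac{1}{78130} = \frac{7}{39065} + \frac{\sqrt{8377}}{78130}$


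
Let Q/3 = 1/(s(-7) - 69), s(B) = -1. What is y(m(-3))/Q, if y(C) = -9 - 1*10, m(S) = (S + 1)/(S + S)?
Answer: 1330/3 ≈ 443.33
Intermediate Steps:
m(S) = (1 + S)/(2*S) (m(S) = (1 + S)/((2*S)) = (1 + S)*(1/(2*S)) = (1 + S)/(2*S))
y(C) = -19 (y(C) = -9 - 10 = -19)
Q = -3/70 (Q = 3/(-1 - 69) = 3/(-70) = 3*(-1/70) = -3/70 ≈ -0.042857)
y(m(-3))/Q = -19/(-3/70) = -19*(-70/3) = 1330/3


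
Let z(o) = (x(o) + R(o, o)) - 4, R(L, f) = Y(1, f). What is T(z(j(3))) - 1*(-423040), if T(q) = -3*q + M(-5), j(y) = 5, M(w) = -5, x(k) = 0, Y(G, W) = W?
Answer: 423032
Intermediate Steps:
R(L, f) = f
z(o) = -4 + o (z(o) = (0 + o) - 4 = o - 4 = -4 + o)
T(q) = -5 - 3*q (T(q) = -3*q - 5 = -5 - 3*q)
T(z(j(3))) - 1*(-423040) = (-5 - 3*(-4 + 5)) - 1*(-423040) = (-5 - 3*1) + 423040 = (-5 - 3) + 423040 = -8 + 423040 = 423032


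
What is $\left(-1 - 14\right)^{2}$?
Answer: $225$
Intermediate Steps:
$\left(-1 - 14\right)^{2} = \left(-15\right)^{2} = 225$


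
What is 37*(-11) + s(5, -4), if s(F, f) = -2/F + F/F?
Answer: -2032/5 ≈ -406.40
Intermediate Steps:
s(F, f) = 1 - 2/F (s(F, f) = -2/F + 1 = 1 - 2/F)
37*(-11) + s(5, -4) = 37*(-11) + (-2 + 5)/5 = -407 + (⅕)*3 = -407 + ⅗ = -2032/5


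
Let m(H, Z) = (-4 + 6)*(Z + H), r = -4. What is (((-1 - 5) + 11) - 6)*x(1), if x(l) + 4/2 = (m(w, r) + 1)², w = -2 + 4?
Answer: -7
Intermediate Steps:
w = 2
m(H, Z) = 2*H + 2*Z (m(H, Z) = 2*(H + Z) = 2*H + 2*Z)
x(l) = 7 (x(l) = -2 + ((2*2 + 2*(-4)) + 1)² = -2 + ((4 - 8) + 1)² = -2 + (-4 + 1)² = -2 + (-3)² = -2 + 9 = 7)
(((-1 - 5) + 11) - 6)*x(1) = (((-1 - 5) + 11) - 6)*7 = ((-6 + 11) - 6)*7 = (5 - 6)*7 = -1*7 = -7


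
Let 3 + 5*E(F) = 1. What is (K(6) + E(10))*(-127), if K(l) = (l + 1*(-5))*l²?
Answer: -22606/5 ≈ -4521.2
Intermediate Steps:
K(l) = l²*(-5 + l) (K(l) = (l - 5)*l² = (-5 + l)*l² = l²*(-5 + l))
E(F) = -⅖ (E(F) = -⅗ + (⅕)*1 = -⅗ + ⅕ = -⅖)
(K(6) + E(10))*(-127) = (6²*(-5 + 6) - ⅖)*(-127) = (36*1 - ⅖)*(-127) = (36 - ⅖)*(-127) = (178/5)*(-127) = -22606/5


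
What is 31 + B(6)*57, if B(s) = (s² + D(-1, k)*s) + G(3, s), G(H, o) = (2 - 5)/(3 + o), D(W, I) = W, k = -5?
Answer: 1722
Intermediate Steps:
G(H, o) = -3/(3 + o)
B(s) = s² - s - 3/(3 + s) (B(s) = (s² - s) - 3/(3 + s) = s² - s - 3/(3 + s))
31 + B(6)*57 = 31 + ((-3 + 6*(-1 + 6)*(3 + 6))/(3 + 6))*57 = 31 + ((-3 + 6*5*9)/9)*57 = 31 + ((-3 + 270)/9)*57 = 31 + ((⅑)*267)*57 = 31 + (89/3)*57 = 31 + 1691 = 1722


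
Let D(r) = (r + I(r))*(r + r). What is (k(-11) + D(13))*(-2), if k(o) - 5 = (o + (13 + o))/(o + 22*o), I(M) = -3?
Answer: -134108/253 ≈ -530.07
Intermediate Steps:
D(r) = 2*r*(-3 + r) (D(r) = (r - 3)*(r + r) = (-3 + r)*(2*r) = 2*r*(-3 + r))
k(o) = 5 + (13 + 2*o)/(23*o) (k(o) = 5 + (o + (13 + o))/(o + 22*o) = 5 + (13 + 2*o)/((23*o)) = 5 + (13 + 2*o)*(1/(23*o)) = 5 + (13 + 2*o)/(23*o))
(k(-11) + D(13))*(-2) = ((13/23)*(1 + 9*(-11))/(-11) + 2*13*(-3 + 13))*(-2) = ((13/23)*(-1/11)*(1 - 99) + 2*13*10)*(-2) = ((13/23)*(-1/11)*(-98) + 260)*(-2) = (1274/253 + 260)*(-2) = (67054/253)*(-2) = -134108/253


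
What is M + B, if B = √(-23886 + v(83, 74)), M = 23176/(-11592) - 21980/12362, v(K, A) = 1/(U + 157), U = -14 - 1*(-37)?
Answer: -4832981/1279467 + I*√21497395/30 ≈ -3.7773 + 154.55*I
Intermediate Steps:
U = 23 (U = -14 + 37 = 23)
v(K, A) = 1/180 (v(K, A) = 1/(23 + 157) = 1/180)
M = -4832981/1279467 (M = 23176*(-1/11592) - 21980*1/12362 = -2897/1449 - 1570/883 = -4832981/1279467 ≈ -3.7773)
B = I*√21497395/30 (B = √(-23886 + 1/180) = √(-4299479/180) = I*√21497395/30 ≈ 154.55*I)
M + B = -4832981/1279467 + I*√21497395/30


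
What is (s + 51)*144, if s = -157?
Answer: -15264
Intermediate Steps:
(s + 51)*144 = (-157 + 51)*144 = -106*144 = -15264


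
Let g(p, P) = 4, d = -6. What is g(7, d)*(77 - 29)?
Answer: 192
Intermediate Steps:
g(7, d)*(77 - 29) = 4*(77 - 29) = 4*48 = 192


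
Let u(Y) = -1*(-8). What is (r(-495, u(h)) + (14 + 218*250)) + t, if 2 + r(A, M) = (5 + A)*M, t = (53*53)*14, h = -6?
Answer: 89918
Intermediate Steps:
t = 39326 (t = 2809*14 = 39326)
u(Y) = 8
r(A, M) = -2 + M*(5 + A) (r(A, M) = -2 + (5 + A)*M = -2 + M*(5 + A))
(r(-495, u(h)) + (14 + 218*250)) + t = ((-2 + 5*8 - 495*8) + (14 + 218*250)) + 39326 = ((-2 + 40 - 3960) + (14 + 54500)) + 39326 = (-3922 + 54514) + 39326 = 50592 + 39326 = 89918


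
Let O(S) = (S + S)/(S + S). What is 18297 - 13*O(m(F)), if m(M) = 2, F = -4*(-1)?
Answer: 18284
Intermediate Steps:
F = 4
O(S) = 1 (O(S) = (2*S)/((2*S)) = (2*S)*(1/(2*S)) = 1)
18297 - 13*O(m(F)) = 18297 - 13*1 = 18297 - 13 = 18284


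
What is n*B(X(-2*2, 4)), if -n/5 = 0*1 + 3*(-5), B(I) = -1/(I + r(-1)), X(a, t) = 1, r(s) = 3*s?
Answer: 75/2 ≈ 37.500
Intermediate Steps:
B(I) = -1/(-3 + I) (B(I) = -1/(I + 3*(-1)) = -1/(I - 3) = -1/(-3 + I))
n = 75 (n = -5*(0*1 + 3*(-5)) = -5*(0 - 15) = -5*(-15) = 75)
n*B(X(-2*2, 4)) = 75*(-1/(-3 + 1)) = 75*(-1/(-2)) = 75*(-1*(-1/2)) = 75*(1/2) = 75/2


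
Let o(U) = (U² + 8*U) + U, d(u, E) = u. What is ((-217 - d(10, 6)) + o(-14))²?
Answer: 24649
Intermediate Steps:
o(U) = U² + 9*U
((-217 - d(10, 6)) + o(-14))² = ((-217 - 1*10) - 14*(9 - 14))² = ((-217 - 10) - 14*(-5))² = (-227 + 70)² = (-157)² = 24649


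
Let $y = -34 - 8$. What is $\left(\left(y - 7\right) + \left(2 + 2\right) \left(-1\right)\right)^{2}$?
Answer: $2809$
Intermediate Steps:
$y = -42$
$\left(\left(y - 7\right) + \left(2 + 2\right) \left(-1\right)\right)^{2} = \left(\left(-42 - 7\right) + \left(2 + 2\right) \left(-1\right)\right)^{2} = \left(-49 + 4 \left(-1\right)\right)^{2} = \left(-49 - 4\right)^{2} = \left(-53\right)^{2} = 2809$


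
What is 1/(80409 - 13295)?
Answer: 1/67114 ≈ 1.4900e-5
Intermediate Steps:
1/(80409 - 13295) = 1/67114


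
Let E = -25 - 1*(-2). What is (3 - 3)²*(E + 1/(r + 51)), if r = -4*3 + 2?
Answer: 0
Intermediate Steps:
r = -10 (r = -12 + 2 = -10)
E = -23 (E = -25 + 2 = -23)
(3 - 3)²*(E + 1/(r + 51)) = (3 - 3)²*(-23 + 1/(-10 + 51)) = 0²*(-23 + 1/41) = 0*(-23 + 1/41) = 0*(-942/41) = 0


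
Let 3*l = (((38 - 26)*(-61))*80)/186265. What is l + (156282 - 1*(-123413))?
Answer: 10419473931/37253 ≈ 2.7970e+5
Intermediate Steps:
l = -3904/37253 (l = ((((38 - 26)*(-61))*80)/186265)/3 = (((12*(-61))*80)*(1/186265))/3 = (-732*80*(1/186265))/3 = (-58560*1/186265)/3 = (1/3)*(-11712/37253) = -3904/37253 ≈ -0.10480)
l + (156282 - 1*(-123413)) = -3904/37253 + (156282 - 1*(-123413)) = -3904/37253 + (156282 + 123413) = -3904/37253 + 279695 = 10419473931/37253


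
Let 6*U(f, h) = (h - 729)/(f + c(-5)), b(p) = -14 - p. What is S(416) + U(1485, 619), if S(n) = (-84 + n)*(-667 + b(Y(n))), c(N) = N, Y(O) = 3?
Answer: -201654155/888 ≈ -2.2709e+5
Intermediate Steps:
U(f, h) = (-729 + h)/(6*(-5 + f)) (U(f, h) = ((h - 729)/(f - 5))/6 = ((-729 + h)/(-5 + f))/6 = (-729 + h)/(6*(-5 + f)))
S(n) = 57456 - 684*n (S(n) = (-84 + n)*(-667 + (-14 - 1*3)) = (-84 + n)*(-667 + (-14 - 3)) = (-84 + n)*(-667 - 17) = (-84 + n)*(-684) = 57456 - 684*n)
S(416) + U(1485, 619) = (57456 - 684*416) + (-729 + 619)/(6*(-5 + 1485)) = (57456 - 284544) + (⅙)*(-110)/1480 = -227088 + (⅙)*(1/1480)*(-110) = -227088 - 11/888 = -201654155/888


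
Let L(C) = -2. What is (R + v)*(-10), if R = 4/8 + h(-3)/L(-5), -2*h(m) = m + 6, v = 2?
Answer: -65/2 ≈ -32.500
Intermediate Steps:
h(m) = -3 - m/2 (h(m) = -(m + 6)/2 = -(6 + m)/2 = -3 - m/2)
R = 5/4 (R = 4/8 + (-3 - ½*(-3))/(-2) = 4*(⅛) + (-3 + 3/2)*(-½) = ½ - 3/2*(-½) = ½ + ¾ = 5/4 ≈ 1.2500)
(R + v)*(-10) = (5/4 + 2)*(-10) = (13/4)*(-10) = -65/2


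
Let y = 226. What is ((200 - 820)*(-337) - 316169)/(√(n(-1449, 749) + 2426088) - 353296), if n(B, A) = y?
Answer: 6313929464/20802606217 + 35743*√2426314/41605212434 ≈ 0.30485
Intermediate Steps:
n(B, A) = 226
((200 - 820)*(-337) - 316169)/(√(n(-1449, 749) + 2426088) - 353296) = ((200 - 820)*(-337) - 316169)/(√(226 + 2426088) - 353296) = (-620*(-337) - 316169)/(√2426314 - 353296) = (208940 - 316169)/(-353296 + √2426314) = -107229/(-353296 + √2426314)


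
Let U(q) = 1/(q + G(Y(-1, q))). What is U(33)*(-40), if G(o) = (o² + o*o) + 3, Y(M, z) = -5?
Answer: -20/43 ≈ -0.46512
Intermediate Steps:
G(o) = 3 + 2*o² (G(o) = (o² + o²) + 3 = 2*o² + 3 = 3 + 2*o²)
U(q) = 1/(53 + q) (U(q) = 1/(q + (3 + 2*(-5)²)) = 1/(q + (3 + 2*25)) = 1/(q + (3 + 50)) = 1/(q + 53) = 1/(53 + q))
U(33)*(-40) = -40/(53 + 33) = -40/86 = (1/86)*(-40) = -20/43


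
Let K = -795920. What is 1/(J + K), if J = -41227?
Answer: -1/837147 ≈ -1.1945e-6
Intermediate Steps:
1/(J + K) = 1/(-41227 - 795920) = 1/(-837147) = -1/837147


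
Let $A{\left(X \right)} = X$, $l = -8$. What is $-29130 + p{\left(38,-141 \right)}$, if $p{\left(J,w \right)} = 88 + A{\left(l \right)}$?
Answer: $-29050$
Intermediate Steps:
$p{\left(J,w \right)} = 80$ ($p{\left(J,w \right)} = 88 - 8 = 80$)
$-29130 + p{\left(38,-141 \right)} = -29130 + 80 = -29050$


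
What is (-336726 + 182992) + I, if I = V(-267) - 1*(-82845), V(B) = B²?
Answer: 400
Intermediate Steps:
I = 154134 (I = (-267)² - 1*(-82845) = 71289 + 82845 = 154134)
(-336726 + 182992) + I = (-336726 + 182992) + 154134 = -153734 + 154134 = 400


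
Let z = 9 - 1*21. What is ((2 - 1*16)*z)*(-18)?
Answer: -3024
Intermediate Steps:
z = -12 (z = 9 - 21 = -12)
((2 - 1*16)*z)*(-18) = ((2 - 1*16)*(-12))*(-18) = ((2 - 16)*(-12))*(-18) = -14*(-12)*(-18) = 168*(-18) = -3024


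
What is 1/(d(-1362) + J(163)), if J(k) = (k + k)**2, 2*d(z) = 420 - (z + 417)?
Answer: 2/213917 ≈ 9.3494e-6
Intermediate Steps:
d(z) = 3/2 - z/2 (d(z) = (420 - (z + 417))/2 = (420 - (417 + z))/2 = (420 + (-417 - z))/2 = (3 - z)/2 = 3/2 - z/2)
J(k) = 4*k**2 (J(k) = (2*k)**2 = 4*k**2)
1/(d(-1362) + J(163)) = 1/((3/2 - 1/2*(-1362)) + 4*163**2) = 1/((3/2 + 681) + 4*26569) = 1/(1365/2 + 106276) = 1/(213917/2) = 2/213917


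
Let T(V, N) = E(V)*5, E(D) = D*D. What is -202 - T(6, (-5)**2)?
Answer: -382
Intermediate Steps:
E(D) = D**2
T(V, N) = 5*V**2 (T(V, N) = V**2*5 = 5*V**2)
-202 - T(6, (-5)**2) = -202 - 5*6**2 = -202 - 5*36 = -202 - 1*180 = -202 - 180 = -382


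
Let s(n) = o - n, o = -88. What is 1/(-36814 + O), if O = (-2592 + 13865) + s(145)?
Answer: -1/25774 ≈ -3.8799e-5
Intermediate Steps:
s(n) = -88 - n
O = 11040 (O = (-2592 + 13865) + (-88 - 1*145) = 11273 + (-88 - 145) = 11273 - 233 = 11040)
1/(-36814 + O) = 1/(-36814 + 11040) = 1/(-25774) = -1/25774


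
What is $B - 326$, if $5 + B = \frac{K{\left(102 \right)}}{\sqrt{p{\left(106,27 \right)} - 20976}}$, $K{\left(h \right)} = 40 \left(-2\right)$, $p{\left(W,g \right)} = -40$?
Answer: $-331 + \frac{20 i \sqrt{5254}}{2627} \approx -331.0 + 0.55184 i$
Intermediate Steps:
$K{\left(h \right)} = -80$
$B = -5 + \frac{20 i \sqrt{5254}}{2627}$ ($B = -5 - \frac{80}{\sqrt{-40 - 20976}} = -5 - \frac{80}{\sqrt{-21016}} = -5 - \frac{80}{2 i \sqrt{5254}} = -5 - 80 \left(- \frac{i \sqrt{5254}}{10508}\right) = -5 + \frac{20 i \sqrt{5254}}{2627} \approx -5.0 + 0.55184 i$)
$B - 326 = \left(-5 + \frac{20 i \sqrt{5254}}{2627}\right) - 326 = -331 + \frac{20 i \sqrt{5254}}{2627}$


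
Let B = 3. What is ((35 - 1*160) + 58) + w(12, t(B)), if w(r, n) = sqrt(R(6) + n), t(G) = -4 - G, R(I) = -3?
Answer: -67 + I*sqrt(10) ≈ -67.0 + 3.1623*I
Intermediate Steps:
w(r, n) = sqrt(-3 + n)
((35 - 1*160) + 58) + w(12, t(B)) = ((35 - 1*160) + 58) + sqrt(-3 + (-4 - 1*3)) = ((35 - 160) + 58) + sqrt(-3 + (-4 - 3)) = (-125 + 58) + sqrt(-3 - 7) = -67 + sqrt(-10) = -67 + I*sqrt(10)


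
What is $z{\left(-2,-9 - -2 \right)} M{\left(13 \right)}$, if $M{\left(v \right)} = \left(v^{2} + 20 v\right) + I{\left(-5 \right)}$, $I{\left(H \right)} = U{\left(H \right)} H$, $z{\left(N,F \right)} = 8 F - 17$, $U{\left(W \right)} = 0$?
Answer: $-31317$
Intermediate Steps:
$z{\left(N,F \right)} = -17 + 8 F$
$I{\left(H \right)} = 0$ ($I{\left(H \right)} = 0 H = 0$)
$M{\left(v \right)} = v^{2} + 20 v$ ($M{\left(v \right)} = \left(v^{2} + 20 v\right) + 0 = v^{2} + 20 v$)
$z{\left(-2,-9 - -2 \right)} M{\left(13 \right)} = \left(-17 + 8 \left(-9 - -2\right)\right) 13 \left(20 + 13\right) = \left(-17 + 8 \left(-9 + 2\right)\right) 13 \cdot 33 = \left(-17 + 8 \left(-7\right)\right) 429 = \left(-17 - 56\right) 429 = \left(-73\right) 429 = -31317$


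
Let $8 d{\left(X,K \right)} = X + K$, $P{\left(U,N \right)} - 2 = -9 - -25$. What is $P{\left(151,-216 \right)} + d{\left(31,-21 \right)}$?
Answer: $\frac{77}{4} \approx 19.25$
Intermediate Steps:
$P{\left(U,N \right)} = 18$ ($P{\left(U,N \right)} = 2 - -16 = 2 + \left(-9 + 25\right) = 2 + 16 = 18$)
$d{\left(X,K \right)} = \frac{K}{8} + \frac{X}{8}$ ($d{\left(X,K \right)} = \frac{X + K}{8} = \frac{K + X}{8} = \frac{K}{8} + \frac{X}{8}$)
$P{\left(151,-216 \right)} + d{\left(31,-21 \right)} = 18 + \left(\frac{1}{8} \left(-21\right) + \frac{1}{8} \cdot 31\right) = 18 + \left(- \frac{21}{8} + \frac{31}{8}\right) = 18 + \frac{5}{4} = \frac{77}{4}$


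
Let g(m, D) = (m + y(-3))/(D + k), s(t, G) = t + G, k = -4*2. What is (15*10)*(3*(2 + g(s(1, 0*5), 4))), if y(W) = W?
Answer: 1125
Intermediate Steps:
k = -8
s(t, G) = G + t
g(m, D) = (-3 + m)/(-8 + D) (g(m, D) = (m - 3)/(D - 8) = (-3 + m)/(-8 + D))
(15*10)*(3*(2 + g(s(1, 0*5), 4))) = (15*10)*(3*(2 + (-3 + (0*5 + 1))/(-8 + 4))) = 150*(3*(2 + (-3 + (0 + 1))/(-4))) = 150*(3*(2 - (-3 + 1)/4)) = 150*(3*(2 - ¼*(-2))) = 150*(3*(2 + ½)) = 150*(3*(5/2)) = 150*(15/2) = 1125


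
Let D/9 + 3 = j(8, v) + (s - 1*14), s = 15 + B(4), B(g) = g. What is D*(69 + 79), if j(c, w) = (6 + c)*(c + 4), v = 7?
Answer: 226440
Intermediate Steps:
s = 19 (s = 15 + 4 = 19)
j(c, w) = (4 + c)*(6 + c) (j(c, w) = (6 + c)*(4 + c) = (4 + c)*(6 + c))
D = 1530 (D = -27 + 9*((24 + 8² + 10*8) + (19 - 1*14)) = -27 + 9*((24 + 64 + 80) + (19 - 14)) = -27 + 9*(168 + 5) = -27 + 9*173 = -27 + 1557 = 1530)
D*(69 + 79) = 1530*(69 + 79) = 1530*148 = 226440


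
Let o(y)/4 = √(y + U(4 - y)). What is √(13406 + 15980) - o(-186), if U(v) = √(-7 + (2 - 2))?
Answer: √29386 - 4*√(-186 + I*√7) ≈ 171.04 - 54.554*I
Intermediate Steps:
U(v) = I*√7 (U(v) = √(-7 + 0) = √(-7) = I*√7)
o(y) = 4*√(y + I*√7)
√(13406 + 15980) - o(-186) = √(13406 + 15980) - 4*√(-186 + I*√7) = √29386 - 4*√(-186 + I*√7)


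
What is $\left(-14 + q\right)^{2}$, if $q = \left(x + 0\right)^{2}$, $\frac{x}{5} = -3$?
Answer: $44521$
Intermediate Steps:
$x = -15$ ($x = 5 \left(-3\right) = -15$)
$q = 225$ ($q = \left(-15 + 0\right)^{2} = \left(-15\right)^{2} = 225$)
$\left(-14 + q\right)^{2} = \left(-14 + 225\right)^{2} = 211^{2} = 44521$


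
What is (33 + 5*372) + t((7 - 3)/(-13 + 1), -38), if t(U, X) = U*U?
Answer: 17038/9 ≈ 1893.1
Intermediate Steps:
t(U, X) = U²
(33 + 5*372) + t((7 - 3)/(-13 + 1), -38) = (33 + 5*372) + ((7 - 3)/(-13 + 1))² = (33 + 1860) + (4/(-12))² = 1893 + (4*(-1/12))² = 1893 + (-⅓)² = 1893 + ⅑ = 17038/9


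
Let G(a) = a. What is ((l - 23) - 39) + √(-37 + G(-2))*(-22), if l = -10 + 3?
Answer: -69 - 22*I*√39 ≈ -69.0 - 137.39*I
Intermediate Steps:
l = -7
((l - 23) - 39) + √(-37 + G(-2))*(-22) = ((-7 - 23) - 39) + √(-37 - 2)*(-22) = (-30 - 39) + √(-39)*(-22) = -69 + (I*√39)*(-22) = -69 - 22*I*√39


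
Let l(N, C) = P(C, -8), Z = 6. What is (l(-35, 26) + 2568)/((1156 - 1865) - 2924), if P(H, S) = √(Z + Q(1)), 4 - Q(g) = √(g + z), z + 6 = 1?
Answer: -856/1211 - √(10 - 2*I)/3633 ≈ -0.70773 + 8.6615e-5*I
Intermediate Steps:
z = -5 (z = -6 + 1 = -5)
Q(g) = 4 - √(-5 + g) (Q(g) = 4 - √(g - 5) = 4 - √(-5 + g))
P(H, S) = √(10 - 2*I) (P(H, S) = √(6 + (4 - √(-5 + 1))) = √(6 + (4 - √(-4))) = √(6 + (4 - 2*I)) = √(10 - 2*I))
l(N, C) = √(10 - 2*I)
(l(-35, 26) + 2568)/((1156 - 1865) - 2924) = (√(10 - 2*I) + 2568)/((1156 - 1865) - 2924) = (2568 + √(10 - 2*I))/(-709 - 2924) = (2568 + √(10 - 2*I))/(-3633) = (2568 + √(10 - 2*I))*(-1/3633) = -856/1211 - √(10 - 2*I)/3633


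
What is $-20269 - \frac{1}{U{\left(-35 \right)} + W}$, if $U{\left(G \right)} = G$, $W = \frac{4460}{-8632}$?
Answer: $- \frac{1553515347}{76645} \approx -20269.0$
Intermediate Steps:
$W = - \frac{1115}{2158}$ ($W = 4460 \left(- \frac{1}{8632}\right) = - \frac{1115}{2158} \approx -0.51668$)
$-20269 - \frac{1}{U{\left(-35 \right)} + W} = -20269 - \frac{1}{-35 - \frac{1115}{2158}} = -20269 - \frac{1}{- \frac{76645}{2158}} = -20269 - - \frac{2158}{76645} = -20269 + \frac{2158}{76645} = - \frac{1553515347}{76645}$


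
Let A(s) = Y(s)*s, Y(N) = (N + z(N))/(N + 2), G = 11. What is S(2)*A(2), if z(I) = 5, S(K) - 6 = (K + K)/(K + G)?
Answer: 287/13 ≈ 22.077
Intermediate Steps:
S(K) = 6 + 2*K/(11 + K) (S(K) = 6 + (K + K)/(K + 11) = 6 + (2*K)/(11 + K) = 6 + 2*K/(11 + K))
Y(N) = (5 + N)/(2 + N) (Y(N) = (N + 5)/(N + 2) = (5 + N)/(2 + N))
A(s) = s*(5 + s)/(2 + s) (A(s) = ((5 + s)/(2 + s))*s = s*(5 + s)/(2 + s))
S(2)*A(2) = (2*(33 + 4*2)/(11 + 2))*(2*(5 + 2)/(2 + 2)) = (2*(33 + 8)/13)*(2*7/4) = (2*(1/13)*41)*(2*(1/4)*7) = (82/13)*(7/2) = 287/13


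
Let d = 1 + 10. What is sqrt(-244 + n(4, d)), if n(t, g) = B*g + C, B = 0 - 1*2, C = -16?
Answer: I*sqrt(282) ≈ 16.793*I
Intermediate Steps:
B = -2 (B = 0 - 2 = -2)
d = 11
n(t, g) = -16 - 2*g (n(t, g) = -2*g - 16 = -16 - 2*g)
sqrt(-244 + n(4, d)) = sqrt(-244 + (-16 - 2*11)) = sqrt(-244 + (-16 - 22)) = sqrt(-244 - 38) = sqrt(-282) = I*sqrt(282)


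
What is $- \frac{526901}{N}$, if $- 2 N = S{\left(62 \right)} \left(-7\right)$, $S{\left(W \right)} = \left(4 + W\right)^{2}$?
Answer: $- \frac{526901}{15246} \approx -34.56$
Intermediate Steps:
$N = 15246$ ($N = - \frac{\left(4 + 62\right)^{2} \left(-7\right)}{2} = - \frac{66^{2} \left(-7\right)}{2} = - \frac{4356 \left(-7\right)}{2} = \left(- \frac{1}{2}\right) \left(-30492\right) = 15246$)
$- \frac{526901}{N} = - \frac{526901}{15246}$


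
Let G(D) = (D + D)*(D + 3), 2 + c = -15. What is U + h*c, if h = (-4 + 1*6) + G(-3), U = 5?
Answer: -29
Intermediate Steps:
c = -17 (c = -2 - 15 = -17)
G(D) = 2*D*(3 + D) (G(D) = (2*D)*(3 + D) = 2*D*(3 + D))
h = 2 (h = (-4 + 1*6) + 2*(-3)*(3 - 3) = (-4 + 6) + 2*(-3)*0 = 2 + 0 = 2)
U + h*c = 5 + 2*(-17) = 5 - 34 = -29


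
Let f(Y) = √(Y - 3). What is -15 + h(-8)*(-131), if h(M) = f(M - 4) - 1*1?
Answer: 116 - 131*I*√15 ≈ 116.0 - 507.36*I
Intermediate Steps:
f(Y) = √(-3 + Y)
h(M) = -1 + √(-7 + M) (h(M) = √(-3 + (M - 4)) - 1*1 = √(-3 + (-4 + M)) - 1 = √(-7 + M) - 1 = -1 + √(-7 + M))
-15 + h(-8)*(-131) = -15 + (-1 + √(-7 - 8))*(-131) = -15 + (-1 + √(-15))*(-131) = -15 + (-1 + I*√15)*(-131) = -15 + (131 - 131*I*√15) = 116 - 131*I*√15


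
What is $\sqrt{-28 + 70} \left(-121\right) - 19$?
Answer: $-19 - 121 \sqrt{42} \approx -803.17$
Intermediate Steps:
$\sqrt{-28 + 70} \left(-121\right) - 19 = \sqrt{42} \left(-121\right) - 19 = - 121 \sqrt{42} - 19 = -19 - 121 \sqrt{42}$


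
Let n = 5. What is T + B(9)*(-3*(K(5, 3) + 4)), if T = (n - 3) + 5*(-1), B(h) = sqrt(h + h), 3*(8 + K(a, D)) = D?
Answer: -3 + 27*sqrt(2) ≈ 35.184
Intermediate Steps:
K(a, D) = -8 + D/3
B(h) = sqrt(2)*sqrt(h) (B(h) = sqrt(2*h) = sqrt(2)*sqrt(h))
T = -3 (T = (5 - 3) + 5*(-1) = 2 - 5 = -3)
T + B(9)*(-3*(K(5, 3) + 4)) = -3 + (sqrt(2)*sqrt(9))*(-3*((-8 + (1/3)*3) + 4)) = -3 + (sqrt(2)*3)*(-3*((-8 + 1) + 4)) = -3 + (3*sqrt(2))*(-3*(-7 + 4)) = -3 + (3*sqrt(2))*(-3*(-3)) = -3 + (3*sqrt(2))*9 = -3 + 27*sqrt(2)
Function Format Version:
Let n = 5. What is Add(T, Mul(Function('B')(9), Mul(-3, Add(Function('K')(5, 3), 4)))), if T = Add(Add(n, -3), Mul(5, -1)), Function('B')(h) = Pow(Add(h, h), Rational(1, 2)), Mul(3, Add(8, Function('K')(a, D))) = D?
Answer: Add(-3, Mul(27, Pow(2, Rational(1, 2)))) ≈ 35.184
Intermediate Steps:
Function('K')(a, D) = Add(-8, Mul(Rational(1, 3), D))
Function('B')(h) = Mul(Pow(2, Rational(1, 2)), Pow(h, Rational(1, 2))) (Function('B')(h) = Pow(Mul(2, h), Rational(1, 2)) = Mul(Pow(2, Rational(1, 2)), Pow(h, Rational(1, 2))))
T = -3 (T = Add(Add(5, -3), Mul(5, -1)) = Add(2, -5) = -3)
Add(T, Mul(Function('B')(9), Mul(-3, Add(Function('K')(5, 3), 4)))) = Add(-3, Mul(Mul(Pow(2, Rational(1, 2)), Pow(9, Rational(1, 2))), Mul(-3, Add(Add(-8, Mul(Rational(1, 3), 3)), 4)))) = Add(-3, Mul(Mul(Pow(2, Rational(1, 2)), 3), Mul(-3, Add(Add(-8, 1), 4)))) = Add(-3, Mul(Mul(3, Pow(2, Rational(1, 2))), Mul(-3, Add(-7, 4)))) = Add(-3, Mul(Mul(3, Pow(2, Rational(1, 2))), Mul(-3, -3))) = Add(-3, Mul(Mul(3, Pow(2, Rational(1, 2))), 9)) = Add(-3, Mul(27, Pow(2, Rational(1, 2))))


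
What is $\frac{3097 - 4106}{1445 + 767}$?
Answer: $- \frac{1009}{2212} \approx -0.45615$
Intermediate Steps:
$\frac{3097 - 4106}{1445 + 767} = - \frac{1009}{2212}$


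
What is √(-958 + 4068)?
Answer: √3110 ≈ 55.767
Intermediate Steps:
√(-958 + 4068) = √3110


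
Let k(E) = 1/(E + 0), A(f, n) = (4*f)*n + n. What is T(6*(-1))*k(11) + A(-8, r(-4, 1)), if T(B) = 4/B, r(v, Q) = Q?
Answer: -1025/33 ≈ -31.061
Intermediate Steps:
A(f, n) = n + 4*f*n (A(f, n) = 4*f*n + n = n + 4*f*n)
k(E) = 1/E
T(6*(-1))*k(11) + A(-8, r(-4, 1)) = (4/((6*(-1))))/11 + 1*(1 + 4*(-8)) = (4/(-6))*(1/11) + 1*(1 - 32) = (4*(-⅙))*(1/11) + 1*(-31) = -⅔*1/11 - 31 = -2/33 - 31 = -1025/33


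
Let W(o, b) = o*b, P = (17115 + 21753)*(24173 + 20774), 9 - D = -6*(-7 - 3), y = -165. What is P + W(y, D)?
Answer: 1747008411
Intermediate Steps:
D = -51 (D = 9 - (-6)*(-7 - 3) = 9 - (-6)*(-10) = 9 - 1*60 = 9 - 60 = -51)
P = 1746999996 (P = 38868*44947 = 1746999996)
W(o, b) = b*o
P + W(y, D) = 1746999996 - 51*(-165) = 1746999996 + 8415 = 1747008411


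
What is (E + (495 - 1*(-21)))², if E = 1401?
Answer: 3674889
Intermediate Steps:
(E + (495 - 1*(-21)))² = (1401 + (495 - 1*(-21)))² = (1401 + (495 + 21))² = (1401 + 516)² = 1917² = 3674889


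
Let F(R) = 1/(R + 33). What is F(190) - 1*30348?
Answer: -6767603/223 ≈ -30348.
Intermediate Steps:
F(R) = 1/(33 + R)
F(190) - 1*30348 = 1/(33 + 190) - 1*30348 = 1/223 - 30348 = -6767603/223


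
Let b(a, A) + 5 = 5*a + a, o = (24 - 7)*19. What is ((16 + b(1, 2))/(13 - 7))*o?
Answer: 5491/6 ≈ 915.17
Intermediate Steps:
o = 323 (o = 17*19 = 323)
b(a, A) = -5 + 6*a (b(a, A) = -5 + (5*a + a) = -5 + 6*a)
((16 + b(1, 2))/(13 - 7))*o = ((16 + (-5 + 6*1))/(13 - 7))*323 = ((16 + (-5 + 6))/6)*323 = ((16 + 1)*(⅙))*323 = (17*(⅙))*323 = (17/6)*323 = 5491/6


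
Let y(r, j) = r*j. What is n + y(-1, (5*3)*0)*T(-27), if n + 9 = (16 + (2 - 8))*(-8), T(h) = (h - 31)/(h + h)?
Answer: -89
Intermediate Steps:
T(h) = (-31 + h)/(2*h) (T(h) = (-31 + h)/((2*h)) = (-31 + h)*(1/(2*h)) = (-31 + h)/(2*h))
y(r, j) = j*r
n = -89 (n = -9 + (16 + (2 - 8))*(-8) = -9 + (16 - 6)*(-8) = -9 + 10*(-8) = -9 - 80 = -89)
n + y(-1, (5*3)*0)*T(-27) = -89 + (((5*3)*0)*(-1))*((1/2)*(-31 - 27)/(-27)) = -89 + ((15*0)*(-1))*((1/2)*(-1/27)*(-58)) = -89 + (0*(-1))*(29/27) = -89 + 0*(29/27) = -89 + 0 = -89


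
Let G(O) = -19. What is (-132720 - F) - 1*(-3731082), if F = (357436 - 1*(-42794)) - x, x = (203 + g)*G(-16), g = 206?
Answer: 3190361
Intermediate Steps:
x = -7771 (x = (203 + 206)*(-19) = 409*(-19) = -7771)
F = 408001 (F = (357436 - 1*(-42794)) - 1*(-7771) = (357436 + 42794) + 7771 = 400230 + 7771 = 408001)
(-132720 - F) - 1*(-3731082) = (-132720 - 1*408001) - 1*(-3731082) = (-132720 - 408001) + 3731082 = -540721 + 3731082 = 3190361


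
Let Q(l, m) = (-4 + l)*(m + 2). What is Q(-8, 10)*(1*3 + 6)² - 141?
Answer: -11805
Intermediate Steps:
Q(l, m) = (-4 + l)*(2 + m)
Q(-8, 10)*(1*3 + 6)² - 141 = (-8 - 4*10 + 2*(-8) - 8*10)*(1*3 + 6)² - 141 = (-8 - 40 - 16 - 80)*(3 + 6)² - 141 = -144*9² - 141 = -144*81 - 141 = -11664 - 141 = -11805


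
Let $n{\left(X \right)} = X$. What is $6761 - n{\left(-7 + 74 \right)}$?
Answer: $6694$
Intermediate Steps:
$6761 - n{\left(-7 + 74 \right)} = 6761 - \left(-7 + 74\right) = 6761 - 67 = 6694$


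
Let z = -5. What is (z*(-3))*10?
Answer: 150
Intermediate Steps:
(z*(-3))*10 = -5*(-3)*10 = 15*10 = 150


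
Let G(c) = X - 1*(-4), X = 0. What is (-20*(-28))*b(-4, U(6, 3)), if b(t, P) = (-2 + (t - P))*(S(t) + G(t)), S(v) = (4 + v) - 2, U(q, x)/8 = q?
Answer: -60480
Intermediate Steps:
U(q, x) = 8*q
G(c) = 4 (G(c) = 0 - 1*(-4) = 0 + 4 = 4)
S(v) = 2 + v
b(t, P) = (6 + t)*(-2 + t - P) (b(t, P) = (-2 + (t - P))*((2 + t) + 4) = (-2 + t - P)*(6 + t) = (6 + t)*(-2 + t - P))
(-20*(-28))*b(-4, U(6, 3)) = (-20*(-28))*(-12 + (-4)² - 48*6 + 4*(-4) - 1*8*6*(-4)) = 560*(-12 + 16 - 6*48 - 16 - 1*48*(-4)) = 560*(-12 + 16 - 288 - 16 + 192) = 560*(-108) = -60480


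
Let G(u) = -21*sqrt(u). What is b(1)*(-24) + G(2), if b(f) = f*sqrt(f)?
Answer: -24 - 21*sqrt(2) ≈ -53.698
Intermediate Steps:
b(f) = f**(3/2)
b(1)*(-24) + G(2) = 1**(3/2)*(-24) - 21*sqrt(2) = 1*(-24) - 21*sqrt(2) = -24 - 21*sqrt(2)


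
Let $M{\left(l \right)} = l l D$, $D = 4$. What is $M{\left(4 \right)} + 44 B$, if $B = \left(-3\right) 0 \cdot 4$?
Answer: $64$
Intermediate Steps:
$B = 0$ ($B = 0 \cdot 4 = 0$)
$M{\left(l \right)} = 4 l^{2}$ ($M{\left(l \right)} = l l 4 = l^{2} \cdot 4 = 4 l^{2}$)
$M{\left(4 \right)} + 44 B = 4 \cdot 4^{2} + 44 \cdot 0 = 4 \cdot 16 + 0 = 64 + 0 = 64$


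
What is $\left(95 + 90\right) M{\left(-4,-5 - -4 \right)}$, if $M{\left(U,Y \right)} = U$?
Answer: $-740$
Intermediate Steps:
$\left(95 + 90\right) M{\left(-4,-5 - -4 \right)} = \left(95 + 90\right) \left(-4\right) = 185 \left(-4\right) = -740$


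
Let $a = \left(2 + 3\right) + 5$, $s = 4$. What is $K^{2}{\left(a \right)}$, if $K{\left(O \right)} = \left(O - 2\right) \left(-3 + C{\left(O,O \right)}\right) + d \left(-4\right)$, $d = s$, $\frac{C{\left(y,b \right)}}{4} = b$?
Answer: $78400$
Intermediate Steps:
$C{\left(y,b \right)} = 4 b$
$a = 10$ ($a = 5 + 5 = 10$)
$d = 4$
$K{\left(O \right)} = -16 + \left(-3 + 4 O\right) \left(-2 + O\right)$ ($K{\left(O \right)} = \left(O - 2\right) \left(-3 + 4 O\right) + 4 \left(-4\right) = \left(-2 + O\right) \left(-3 + 4 O\right) - 16 = \left(-3 + 4 O\right) \left(-2 + O\right) - 16 = -16 + \left(-3 + 4 O\right) \left(-2 + O\right)$)
$K^{2}{\left(a \right)} = \left(-10 - 110 + 4 \cdot 10^{2}\right)^{2} = \left(-10 - 110 + 4 \cdot 100\right)^{2} = \left(-10 - 110 + 400\right)^{2} = 280^{2} = 78400$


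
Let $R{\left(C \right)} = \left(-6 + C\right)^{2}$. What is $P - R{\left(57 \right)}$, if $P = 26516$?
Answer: $23915$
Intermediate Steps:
$P - R{\left(57 \right)} = 26516 - \left(-6 + 57\right)^{2} = 26516 - 51^{2} = 26516 - 2601 = 23915$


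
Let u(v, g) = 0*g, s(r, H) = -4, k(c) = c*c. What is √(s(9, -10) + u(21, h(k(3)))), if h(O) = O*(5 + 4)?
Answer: 2*I ≈ 2.0*I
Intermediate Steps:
k(c) = c²
h(O) = 9*O (h(O) = O*9 = 9*O)
u(v, g) = 0
√(s(9, -10) + u(21, h(k(3)))) = √(-4 + 0) = √(-4) = 2*I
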